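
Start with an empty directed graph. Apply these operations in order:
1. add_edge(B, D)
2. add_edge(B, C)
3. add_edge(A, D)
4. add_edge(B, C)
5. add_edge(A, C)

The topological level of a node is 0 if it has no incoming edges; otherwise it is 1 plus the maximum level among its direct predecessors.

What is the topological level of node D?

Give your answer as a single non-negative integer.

Op 1: add_edge(B, D). Edges now: 1
Op 2: add_edge(B, C). Edges now: 2
Op 3: add_edge(A, D). Edges now: 3
Op 4: add_edge(B, C) (duplicate, no change). Edges now: 3
Op 5: add_edge(A, C). Edges now: 4
Compute levels (Kahn BFS):
  sources (in-degree 0): A, B
  process A: level=0
    A->C: in-degree(C)=1, level(C)>=1
    A->D: in-degree(D)=1, level(D)>=1
  process B: level=0
    B->C: in-degree(C)=0, level(C)=1, enqueue
    B->D: in-degree(D)=0, level(D)=1, enqueue
  process C: level=1
  process D: level=1
All levels: A:0, B:0, C:1, D:1
level(D) = 1

Answer: 1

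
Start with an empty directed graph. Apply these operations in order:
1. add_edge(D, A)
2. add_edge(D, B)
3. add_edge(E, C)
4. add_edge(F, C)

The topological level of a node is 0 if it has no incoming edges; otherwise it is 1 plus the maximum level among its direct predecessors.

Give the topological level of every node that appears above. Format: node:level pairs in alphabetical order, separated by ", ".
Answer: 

Answer: A:1, B:1, C:1, D:0, E:0, F:0

Derivation:
Op 1: add_edge(D, A). Edges now: 1
Op 2: add_edge(D, B). Edges now: 2
Op 3: add_edge(E, C). Edges now: 3
Op 4: add_edge(F, C). Edges now: 4
Compute levels (Kahn BFS):
  sources (in-degree 0): D, E, F
  process D: level=0
    D->A: in-degree(A)=0, level(A)=1, enqueue
    D->B: in-degree(B)=0, level(B)=1, enqueue
  process E: level=0
    E->C: in-degree(C)=1, level(C)>=1
  process F: level=0
    F->C: in-degree(C)=0, level(C)=1, enqueue
  process A: level=1
  process B: level=1
  process C: level=1
All levels: A:1, B:1, C:1, D:0, E:0, F:0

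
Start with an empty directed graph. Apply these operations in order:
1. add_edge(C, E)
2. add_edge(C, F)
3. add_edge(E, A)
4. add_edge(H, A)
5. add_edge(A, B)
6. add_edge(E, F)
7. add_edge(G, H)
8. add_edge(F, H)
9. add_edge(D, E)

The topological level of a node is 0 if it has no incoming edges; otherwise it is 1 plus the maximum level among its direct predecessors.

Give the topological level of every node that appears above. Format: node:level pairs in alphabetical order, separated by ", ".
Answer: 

Answer: A:4, B:5, C:0, D:0, E:1, F:2, G:0, H:3

Derivation:
Op 1: add_edge(C, E). Edges now: 1
Op 2: add_edge(C, F). Edges now: 2
Op 3: add_edge(E, A). Edges now: 3
Op 4: add_edge(H, A). Edges now: 4
Op 5: add_edge(A, B). Edges now: 5
Op 6: add_edge(E, F). Edges now: 6
Op 7: add_edge(G, H). Edges now: 7
Op 8: add_edge(F, H). Edges now: 8
Op 9: add_edge(D, E). Edges now: 9
Compute levels (Kahn BFS):
  sources (in-degree 0): C, D, G
  process C: level=0
    C->E: in-degree(E)=1, level(E)>=1
    C->F: in-degree(F)=1, level(F)>=1
  process D: level=0
    D->E: in-degree(E)=0, level(E)=1, enqueue
  process G: level=0
    G->H: in-degree(H)=1, level(H)>=1
  process E: level=1
    E->A: in-degree(A)=1, level(A)>=2
    E->F: in-degree(F)=0, level(F)=2, enqueue
  process F: level=2
    F->H: in-degree(H)=0, level(H)=3, enqueue
  process H: level=3
    H->A: in-degree(A)=0, level(A)=4, enqueue
  process A: level=4
    A->B: in-degree(B)=0, level(B)=5, enqueue
  process B: level=5
All levels: A:4, B:5, C:0, D:0, E:1, F:2, G:0, H:3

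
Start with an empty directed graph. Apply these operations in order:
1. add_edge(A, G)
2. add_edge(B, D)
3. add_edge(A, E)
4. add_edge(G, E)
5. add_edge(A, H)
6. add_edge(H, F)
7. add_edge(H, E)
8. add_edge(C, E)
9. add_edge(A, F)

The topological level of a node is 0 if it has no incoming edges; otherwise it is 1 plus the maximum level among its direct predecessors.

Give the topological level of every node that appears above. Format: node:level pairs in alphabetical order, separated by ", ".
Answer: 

Op 1: add_edge(A, G). Edges now: 1
Op 2: add_edge(B, D). Edges now: 2
Op 3: add_edge(A, E). Edges now: 3
Op 4: add_edge(G, E). Edges now: 4
Op 5: add_edge(A, H). Edges now: 5
Op 6: add_edge(H, F). Edges now: 6
Op 7: add_edge(H, E). Edges now: 7
Op 8: add_edge(C, E). Edges now: 8
Op 9: add_edge(A, F). Edges now: 9
Compute levels (Kahn BFS):
  sources (in-degree 0): A, B, C
  process A: level=0
    A->E: in-degree(E)=3, level(E)>=1
    A->F: in-degree(F)=1, level(F)>=1
    A->G: in-degree(G)=0, level(G)=1, enqueue
    A->H: in-degree(H)=0, level(H)=1, enqueue
  process B: level=0
    B->D: in-degree(D)=0, level(D)=1, enqueue
  process C: level=0
    C->E: in-degree(E)=2, level(E)>=1
  process G: level=1
    G->E: in-degree(E)=1, level(E)>=2
  process H: level=1
    H->E: in-degree(E)=0, level(E)=2, enqueue
    H->F: in-degree(F)=0, level(F)=2, enqueue
  process D: level=1
  process E: level=2
  process F: level=2
All levels: A:0, B:0, C:0, D:1, E:2, F:2, G:1, H:1

Answer: A:0, B:0, C:0, D:1, E:2, F:2, G:1, H:1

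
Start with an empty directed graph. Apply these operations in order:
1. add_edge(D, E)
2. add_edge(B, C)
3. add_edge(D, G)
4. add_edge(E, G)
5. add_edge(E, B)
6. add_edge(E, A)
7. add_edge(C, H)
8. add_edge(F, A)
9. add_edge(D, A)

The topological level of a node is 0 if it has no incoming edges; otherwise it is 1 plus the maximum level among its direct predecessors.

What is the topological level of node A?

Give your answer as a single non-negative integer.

Op 1: add_edge(D, E). Edges now: 1
Op 2: add_edge(B, C). Edges now: 2
Op 3: add_edge(D, G). Edges now: 3
Op 4: add_edge(E, G). Edges now: 4
Op 5: add_edge(E, B). Edges now: 5
Op 6: add_edge(E, A). Edges now: 6
Op 7: add_edge(C, H). Edges now: 7
Op 8: add_edge(F, A). Edges now: 8
Op 9: add_edge(D, A). Edges now: 9
Compute levels (Kahn BFS):
  sources (in-degree 0): D, F
  process D: level=0
    D->A: in-degree(A)=2, level(A)>=1
    D->E: in-degree(E)=0, level(E)=1, enqueue
    D->G: in-degree(G)=1, level(G)>=1
  process F: level=0
    F->A: in-degree(A)=1, level(A)>=1
  process E: level=1
    E->A: in-degree(A)=0, level(A)=2, enqueue
    E->B: in-degree(B)=0, level(B)=2, enqueue
    E->G: in-degree(G)=0, level(G)=2, enqueue
  process A: level=2
  process B: level=2
    B->C: in-degree(C)=0, level(C)=3, enqueue
  process G: level=2
  process C: level=3
    C->H: in-degree(H)=0, level(H)=4, enqueue
  process H: level=4
All levels: A:2, B:2, C:3, D:0, E:1, F:0, G:2, H:4
level(A) = 2

Answer: 2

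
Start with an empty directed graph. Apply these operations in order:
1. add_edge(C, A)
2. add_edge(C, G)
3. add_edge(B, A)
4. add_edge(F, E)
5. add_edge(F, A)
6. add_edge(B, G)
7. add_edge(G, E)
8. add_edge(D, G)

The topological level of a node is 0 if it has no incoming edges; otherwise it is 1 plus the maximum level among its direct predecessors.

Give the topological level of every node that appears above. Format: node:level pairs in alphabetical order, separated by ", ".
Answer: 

Op 1: add_edge(C, A). Edges now: 1
Op 2: add_edge(C, G). Edges now: 2
Op 3: add_edge(B, A). Edges now: 3
Op 4: add_edge(F, E). Edges now: 4
Op 5: add_edge(F, A). Edges now: 5
Op 6: add_edge(B, G). Edges now: 6
Op 7: add_edge(G, E). Edges now: 7
Op 8: add_edge(D, G). Edges now: 8
Compute levels (Kahn BFS):
  sources (in-degree 0): B, C, D, F
  process B: level=0
    B->A: in-degree(A)=2, level(A)>=1
    B->G: in-degree(G)=2, level(G)>=1
  process C: level=0
    C->A: in-degree(A)=1, level(A)>=1
    C->G: in-degree(G)=1, level(G)>=1
  process D: level=0
    D->G: in-degree(G)=0, level(G)=1, enqueue
  process F: level=0
    F->A: in-degree(A)=0, level(A)=1, enqueue
    F->E: in-degree(E)=1, level(E)>=1
  process G: level=1
    G->E: in-degree(E)=0, level(E)=2, enqueue
  process A: level=1
  process E: level=2
All levels: A:1, B:0, C:0, D:0, E:2, F:0, G:1

Answer: A:1, B:0, C:0, D:0, E:2, F:0, G:1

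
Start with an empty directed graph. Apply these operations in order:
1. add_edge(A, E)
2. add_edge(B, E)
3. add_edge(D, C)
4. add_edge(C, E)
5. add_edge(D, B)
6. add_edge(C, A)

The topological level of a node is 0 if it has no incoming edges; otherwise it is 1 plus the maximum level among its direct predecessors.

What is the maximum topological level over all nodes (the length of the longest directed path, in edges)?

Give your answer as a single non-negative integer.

Op 1: add_edge(A, E). Edges now: 1
Op 2: add_edge(B, E). Edges now: 2
Op 3: add_edge(D, C). Edges now: 3
Op 4: add_edge(C, E). Edges now: 4
Op 5: add_edge(D, B). Edges now: 5
Op 6: add_edge(C, A). Edges now: 6
Compute levels (Kahn BFS):
  sources (in-degree 0): D
  process D: level=0
    D->B: in-degree(B)=0, level(B)=1, enqueue
    D->C: in-degree(C)=0, level(C)=1, enqueue
  process B: level=1
    B->E: in-degree(E)=2, level(E)>=2
  process C: level=1
    C->A: in-degree(A)=0, level(A)=2, enqueue
    C->E: in-degree(E)=1, level(E)>=2
  process A: level=2
    A->E: in-degree(E)=0, level(E)=3, enqueue
  process E: level=3
All levels: A:2, B:1, C:1, D:0, E:3
max level = 3

Answer: 3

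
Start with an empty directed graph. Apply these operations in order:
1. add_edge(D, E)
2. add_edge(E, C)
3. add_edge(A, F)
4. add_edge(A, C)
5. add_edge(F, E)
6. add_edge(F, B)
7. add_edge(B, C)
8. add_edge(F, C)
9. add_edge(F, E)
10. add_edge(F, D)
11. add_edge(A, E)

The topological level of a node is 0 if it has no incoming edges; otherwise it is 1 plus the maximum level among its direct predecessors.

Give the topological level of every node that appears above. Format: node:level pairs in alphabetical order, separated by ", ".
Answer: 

Answer: A:0, B:2, C:4, D:2, E:3, F:1

Derivation:
Op 1: add_edge(D, E). Edges now: 1
Op 2: add_edge(E, C). Edges now: 2
Op 3: add_edge(A, F). Edges now: 3
Op 4: add_edge(A, C). Edges now: 4
Op 5: add_edge(F, E). Edges now: 5
Op 6: add_edge(F, B). Edges now: 6
Op 7: add_edge(B, C). Edges now: 7
Op 8: add_edge(F, C). Edges now: 8
Op 9: add_edge(F, E) (duplicate, no change). Edges now: 8
Op 10: add_edge(F, D). Edges now: 9
Op 11: add_edge(A, E). Edges now: 10
Compute levels (Kahn BFS):
  sources (in-degree 0): A
  process A: level=0
    A->C: in-degree(C)=3, level(C)>=1
    A->E: in-degree(E)=2, level(E)>=1
    A->F: in-degree(F)=0, level(F)=1, enqueue
  process F: level=1
    F->B: in-degree(B)=0, level(B)=2, enqueue
    F->C: in-degree(C)=2, level(C)>=2
    F->D: in-degree(D)=0, level(D)=2, enqueue
    F->E: in-degree(E)=1, level(E)>=2
  process B: level=2
    B->C: in-degree(C)=1, level(C)>=3
  process D: level=2
    D->E: in-degree(E)=0, level(E)=3, enqueue
  process E: level=3
    E->C: in-degree(C)=0, level(C)=4, enqueue
  process C: level=4
All levels: A:0, B:2, C:4, D:2, E:3, F:1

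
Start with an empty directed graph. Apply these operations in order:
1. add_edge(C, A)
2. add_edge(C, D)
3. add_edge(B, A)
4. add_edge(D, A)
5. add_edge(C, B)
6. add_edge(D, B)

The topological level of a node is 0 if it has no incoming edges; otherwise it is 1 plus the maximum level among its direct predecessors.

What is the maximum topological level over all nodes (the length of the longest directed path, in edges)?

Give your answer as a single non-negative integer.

Answer: 3

Derivation:
Op 1: add_edge(C, A). Edges now: 1
Op 2: add_edge(C, D). Edges now: 2
Op 3: add_edge(B, A). Edges now: 3
Op 4: add_edge(D, A). Edges now: 4
Op 5: add_edge(C, B). Edges now: 5
Op 6: add_edge(D, B). Edges now: 6
Compute levels (Kahn BFS):
  sources (in-degree 0): C
  process C: level=0
    C->A: in-degree(A)=2, level(A)>=1
    C->B: in-degree(B)=1, level(B)>=1
    C->D: in-degree(D)=0, level(D)=1, enqueue
  process D: level=1
    D->A: in-degree(A)=1, level(A)>=2
    D->B: in-degree(B)=0, level(B)=2, enqueue
  process B: level=2
    B->A: in-degree(A)=0, level(A)=3, enqueue
  process A: level=3
All levels: A:3, B:2, C:0, D:1
max level = 3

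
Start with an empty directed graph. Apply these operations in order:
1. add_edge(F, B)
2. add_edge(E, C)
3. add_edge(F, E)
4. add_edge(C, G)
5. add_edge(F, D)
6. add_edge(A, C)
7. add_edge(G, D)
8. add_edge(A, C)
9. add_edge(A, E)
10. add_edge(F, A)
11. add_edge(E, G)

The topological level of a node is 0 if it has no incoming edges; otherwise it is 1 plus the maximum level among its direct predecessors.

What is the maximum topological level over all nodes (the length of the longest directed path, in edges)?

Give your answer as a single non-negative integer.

Answer: 5

Derivation:
Op 1: add_edge(F, B). Edges now: 1
Op 2: add_edge(E, C). Edges now: 2
Op 3: add_edge(F, E). Edges now: 3
Op 4: add_edge(C, G). Edges now: 4
Op 5: add_edge(F, D). Edges now: 5
Op 6: add_edge(A, C). Edges now: 6
Op 7: add_edge(G, D). Edges now: 7
Op 8: add_edge(A, C) (duplicate, no change). Edges now: 7
Op 9: add_edge(A, E). Edges now: 8
Op 10: add_edge(F, A). Edges now: 9
Op 11: add_edge(E, G). Edges now: 10
Compute levels (Kahn BFS):
  sources (in-degree 0): F
  process F: level=0
    F->A: in-degree(A)=0, level(A)=1, enqueue
    F->B: in-degree(B)=0, level(B)=1, enqueue
    F->D: in-degree(D)=1, level(D)>=1
    F->E: in-degree(E)=1, level(E)>=1
  process A: level=1
    A->C: in-degree(C)=1, level(C)>=2
    A->E: in-degree(E)=0, level(E)=2, enqueue
  process B: level=1
  process E: level=2
    E->C: in-degree(C)=0, level(C)=3, enqueue
    E->G: in-degree(G)=1, level(G)>=3
  process C: level=3
    C->G: in-degree(G)=0, level(G)=4, enqueue
  process G: level=4
    G->D: in-degree(D)=0, level(D)=5, enqueue
  process D: level=5
All levels: A:1, B:1, C:3, D:5, E:2, F:0, G:4
max level = 5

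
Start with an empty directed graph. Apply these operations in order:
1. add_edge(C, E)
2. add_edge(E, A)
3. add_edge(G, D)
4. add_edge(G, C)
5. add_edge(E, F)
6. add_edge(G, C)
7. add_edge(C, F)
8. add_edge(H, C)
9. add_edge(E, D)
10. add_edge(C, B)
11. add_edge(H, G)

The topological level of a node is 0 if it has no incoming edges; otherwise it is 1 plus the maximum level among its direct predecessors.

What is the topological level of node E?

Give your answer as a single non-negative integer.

Op 1: add_edge(C, E). Edges now: 1
Op 2: add_edge(E, A). Edges now: 2
Op 3: add_edge(G, D). Edges now: 3
Op 4: add_edge(G, C). Edges now: 4
Op 5: add_edge(E, F). Edges now: 5
Op 6: add_edge(G, C) (duplicate, no change). Edges now: 5
Op 7: add_edge(C, F). Edges now: 6
Op 8: add_edge(H, C). Edges now: 7
Op 9: add_edge(E, D). Edges now: 8
Op 10: add_edge(C, B). Edges now: 9
Op 11: add_edge(H, G). Edges now: 10
Compute levels (Kahn BFS):
  sources (in-degree 0): H
  process H: level=0
    H->C: in-degree(C)=1, level(C)>=1
    H->G: in-degree(G)=0, level(G)=1, enqueue
  process G: level=1
    G->C: in-degree(C)=0, level(C)=2, enqueue
    G->D: in-degree(D)=1, level(D)>=2
  process C: level=2
    C->B: in-degree(B)=0, level(B)=3, enqueue
    C->E: in-degree(E)=0, level(E)=3, enqueue
    C->F: in-degree(F)=1, level(F)>=3
  process B: level=3
  process E: level=3
    E->A: in-degree(A)=0, level(A)=4, enqueue
    E->D: in-degree(D)=0, level(D)=4, enqueue
    E->F: in-degree(F)=0, level(F)=4, enqueue
  process A: level=4
  process D: level=4
  process F: level=4
All levels: A:4, B:3, C:2, D:4, E:3, F:4, G:1, H:0
level(E) = 3

Answer: 3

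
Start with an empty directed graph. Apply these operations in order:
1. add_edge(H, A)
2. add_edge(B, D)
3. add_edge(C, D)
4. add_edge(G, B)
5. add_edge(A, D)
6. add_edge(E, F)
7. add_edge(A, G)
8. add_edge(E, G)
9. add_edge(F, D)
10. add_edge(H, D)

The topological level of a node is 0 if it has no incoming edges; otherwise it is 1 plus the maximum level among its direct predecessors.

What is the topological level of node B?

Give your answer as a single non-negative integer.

Answer: 3

Derivation:
Op 1: add_edge(H, A). Edges now: 1
Op 2: add_edge(B, D). Edges now: 2
Op 3: add_edge(C, D). Edges now: 3
Op 4: add_edge(G, B). Edges now: 4
Op 5: add_edge(A, D). Edges now: 5
Op 6: add_edge(E, F). Edges now: 6
Op 7: add_edge(A, G). Edges now: 7
Op 8: add_edge(E, G). Edges now: 8
Op 9: add_edge(F, D). Edges now: 9
Op 10: add_edge(H, D). Edges now: 10
Compute levels (Kahn BFS):
  sources (in-degree 0): C, E, H
  process C: level=0
    C->D: in-degree(D)=4, level(D)>=1
  process E: level=0
    E->F: in-degree(F)=0, level(F)=1, enqueue
    E->G: in-degree(G)=1, level(G)>=1
  process H: level=0
    H->A: in-degree(A)=0, level(A)=1, enqueue
    H->D: in-degree(D)=3, level(D)>=1
  process F: level=1
    F->D: in-degree(D)=2, level(D)>=2
  process A: level=1
    A->D: in-degree(D)=1, level(D)>=2
    A->G: in-degree(G)=0, level(G)=2, enqueue
  process G: level=2
    G->B: in-degree(B)=0, level(B)=3, enqueue
  process B: level=3
    B->D: in-degree(D)=0, level(D)=4, enqueue
  process D: level=4
All levels: A:1, B:3, C:0, D:4, E:0, F:1, G:2, H:0
level(B) = 3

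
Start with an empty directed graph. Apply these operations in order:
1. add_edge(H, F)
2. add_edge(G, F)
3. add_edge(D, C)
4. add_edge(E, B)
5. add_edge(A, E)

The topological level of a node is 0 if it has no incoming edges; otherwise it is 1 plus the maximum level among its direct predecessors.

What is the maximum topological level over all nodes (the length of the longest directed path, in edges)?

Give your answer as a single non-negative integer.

Answer: 2

Derivation:
Op 1: add_edge(H, F). Edges now: 1
Op 2: add_edge(G, F). Edges now: 2
Op 3: add_edge(D, C). Edges now: 3
Op 4: add_edge(E, B). Edges now: 4
Op 5: add_edge(A, E). Edges now: 5
Compute levels (Kahn BFS):
  sources (in-degree 0): A, D, G, H
  process A: level=0
    A->E: in-degree(E)=0, level(E)=1, enqueue
  process D: level=0
    D->C: in-degree(C)=0, level(C)=1, enqueue
  process G: level=0
    G->F: in-degree(F)=1, level(F)>=1
  process H: level=0
    H->F: in-degree(F)=0, level(F)=1, enqueue
  process E: level=1
    E->B: in-degree(B)=0, level(B)=2, enqueue
  process C: level=1
  process F: level=1
  process B: level=2
All levels: A:0, B:2, C:1, D:0, E:1, F:1, G:0, H:0
max level = 2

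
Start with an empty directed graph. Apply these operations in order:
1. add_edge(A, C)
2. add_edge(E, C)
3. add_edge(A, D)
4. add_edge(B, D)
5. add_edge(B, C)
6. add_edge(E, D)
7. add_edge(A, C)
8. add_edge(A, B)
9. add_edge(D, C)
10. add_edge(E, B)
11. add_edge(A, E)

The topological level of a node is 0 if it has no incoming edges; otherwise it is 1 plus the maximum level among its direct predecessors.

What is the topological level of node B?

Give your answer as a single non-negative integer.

Op 1: add_edge(A, C). Edges now: 1
Op 2: add_edge(E, C). Edges now: 2
Op 3: add_edge(A, D). Edges now: 3
Op 4: add_edge(B, D). Edges now: 4
Op 5: add_edge(B, C). Edges now: 5
Op 6: add_edge(E, D). Edges now: 6
Op 7: add_edge(A, C) (duplicate, no change). Edges now: 6
Op 8: add_edge(A, B). Edges now: 7
Op 9: add_edge(D, C). Edges now: 8
Op 10: add_edge(E, B). Edges now: 9
Op 11: add_edge(A, E). Edges now: 10
Compute levels (Kahn BFS):
  sources (in-degree 0): A
  process A: level=0
    A->B: in-degree(B)=1, level(B)>=1
    A->C: in-degree(C)=3, level(C)>=1
    A->D: in-degree(D)=2, level(D)>=1
    A->E: in-degree(E)=0, level(E)=1, enqueue
  process E: level=1
    E->B: in-degree(B)=0, level(B)=2, enqueue
    E->C: in-degree(C)=2, level(C)>=2
    E->D: in-degree(D)=1, level(D)>=2
  process B: level=2
    B->C: in-degree(C)=1, level(C)>=3
    B->D: in-degree(D)=0, level(D)=3, enqueue
  process D: level=3
    D->C: in-degree(C)=0, level(C)=4, enqueue
  process C: level=4
All levels: A:0, B:2, C:4, D:3, E:1
level(B) = 2

Answer: 2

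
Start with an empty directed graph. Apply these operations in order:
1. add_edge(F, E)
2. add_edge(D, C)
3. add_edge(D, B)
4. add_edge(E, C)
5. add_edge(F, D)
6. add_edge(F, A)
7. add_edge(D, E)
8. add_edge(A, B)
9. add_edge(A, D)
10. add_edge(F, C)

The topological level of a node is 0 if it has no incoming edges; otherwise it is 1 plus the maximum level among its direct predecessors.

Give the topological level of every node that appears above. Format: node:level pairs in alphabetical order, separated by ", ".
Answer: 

Answer: A:1, B:3, C:4, D:2, E:3, F:0

Derivation:
Op 1: add_edge(F, E). Edges now: 1
Op 2: add_edge(D, C). Edges now: 2
Op 3: add_edge(D, B). Edges now: 3
Op 4: add_edge(E, C). Edges now: 4
Op 5: add_edge(F, D). Edges now: 5
Op 6: add_edge(F, A). Edges now: 6
Op 7: add_edge(D, E). Edges now: 7
Op 8: add_edge(A, B). Edges now: 8
Op 9: add_edge(A, D). Edges now: 9
Op 10: add_edge(F, C). Edges now: 10
Compute levels (Kahn BFS):
  sources (in-degree 0): F
  process F: level=0
    F->A: in-degree(A)=0, level(A)=1, enqueue
    F->C: in-degree(C)=2, level(C)>=1
    F->D: in-degree(D)=1, level(D)>=1
    F->E: in-degree(E)=1, level(E)>=1
  process A: level=1
    A->B: in-degree(B)=1, level(B)>=2
    A->D: in-degree(D)=0, level(D)=2, enqueue
  process D: level=2
    D->B: in-degree(B)=0, level(B)=3, enqueue
    D->C: in-degree(C)=1, level(C)>=3
    D->E: in-degree(E)=0, level(E)=3, enqueue
  process B: level=3
  process E: level=3
    E->C: in-degree(C)=0, level(C)=4, enqueue
  process C: level=4
All levels: A:1, B:3, C:4, D:2, E:3, F:0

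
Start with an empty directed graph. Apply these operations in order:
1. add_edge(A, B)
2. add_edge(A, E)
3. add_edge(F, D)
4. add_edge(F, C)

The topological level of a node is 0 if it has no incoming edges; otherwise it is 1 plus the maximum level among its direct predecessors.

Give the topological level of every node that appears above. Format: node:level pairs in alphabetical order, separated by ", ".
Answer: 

Op 1: add_edge(A, B). Edges now: 1
Op 2: add_edge(A, E). Edges now: 2
Op 3: add_edge(F, D). Edges now: 3
Op 4: add_edge(F, C). Edges now: 4
Compute levels (Kahn BFS):
  sources (in-degree 0): A, F
  process A: level=0
    A->B: in-degree(B)=0, level(B)=1, enqueue
    A->E: in-degree(E)=0, level(E)=1, enqueue
  process F: level=0
    F->C: in-degree(C)=0, level(C)=1, enqueue
    F->D: in-degree(D)=0, level(D)=1, enqueue
  process B: level=1
  process E: level=1
  process C: level=1
  process D: level=1
All levels: A:0, B:1, C:1, D:1, E:1, F:0

Answer: A:0, B:1, C:1, D:1, E:1, F:0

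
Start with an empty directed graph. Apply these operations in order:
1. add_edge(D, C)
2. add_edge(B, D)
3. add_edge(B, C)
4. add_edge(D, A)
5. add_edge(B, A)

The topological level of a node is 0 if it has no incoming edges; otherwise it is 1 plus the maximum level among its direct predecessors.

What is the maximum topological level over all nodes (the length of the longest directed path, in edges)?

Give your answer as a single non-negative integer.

Op 1: add_edge(D, C). Edges now: 1
Op 2: add_edge(B, D). Edges now: 2
Op 3: add_edge(B, C). Edges now: 3
Op 4: add_edge(D, A). Edges now: 4
Op 5: add_edge(B, A). Edges now: 5
Compute levels (Kahn BFS):
  sources (in-degree 0): B
  process B: level=0
    B->A: in-degree(A)=1, level(A)>=1
    B->C: in-degree(C)=1, level(C)>=1
    B->D: in-degree(D)=0, level(D)=1, enqueue
  process D: level=1
    D->A: in-degree(A)=0, level(A)=2, enqueue
    D->C: in-degree(C)=0, level(C)=2, enqueue
  process A: level=2
  process C: level=2
All levels: A:2, B:0, C:2, D:1
max level = 2

Answer: 2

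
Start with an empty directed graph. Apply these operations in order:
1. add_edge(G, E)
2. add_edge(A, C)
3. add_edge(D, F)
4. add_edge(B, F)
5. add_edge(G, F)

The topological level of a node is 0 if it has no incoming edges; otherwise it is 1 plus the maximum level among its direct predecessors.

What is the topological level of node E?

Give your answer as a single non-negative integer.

Answer: 1

Derivation:
Op 1: add_edge(G, E). Edges now: 1
Op 2: add_edge(A, C). Edges now: 2
Op 3: add_edge(D, F). Edges now: 3
Op 4: add_edge(B, F). Edges now: 4
Op 5: add_edge(G, F). Edges now: 5
Compute levels (Kahn BFS):
  sources (in-degree 0): A, B, D, G
  process A: level=0
    A->C: in-degree(C)=0, level(C)=1, enqueue
  process B: level=0
    B->F: in-degree(F)=2, level(F)>=1
  process D: level=0
    D->F: in-degree(F)=1, level(F)>=1
  process G: level=0
    G->E: in-degree(E)=0, level(E)=1, enqueue
    G->F: in-degree(F)=0, level(F)=1, enqueue
  process C: level=1
  process E: level=1
  process F: level=1
All levels: A:0, B:0, C:1, D:0, E:1, F:1, G:0
level(E) = 1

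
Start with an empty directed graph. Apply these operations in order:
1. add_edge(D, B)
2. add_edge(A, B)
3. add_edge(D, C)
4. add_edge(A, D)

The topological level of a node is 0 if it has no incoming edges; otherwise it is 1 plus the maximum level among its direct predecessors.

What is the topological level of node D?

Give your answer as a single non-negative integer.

Op 1: add_edge(D, B). Edges now: 1
Op 2: add_edge(A, B). Edges now: 2
Op 3: add_edge(D, C). Edges now: 3
Op 4: add_edge(A, D). Edges now: 4
Compute levels (Kahn BFS):
  sources (in-degree 0): A
  process A: level=0
    A->B: in-degree(B)=1, level(B)>=1
    A->D: in-degree(D)=0, level(D)=1, enqueue
  process D: level=1
    D->B: in-degree(B)=0, level(B)=2, enqueue
    D->C: in-degree(C)=0, level(C)=2, enqueue
  process B: level=2
  process C: level=2
All levels: A:0, B:2, C:2, D:1
level(D) = 1

Answer: 1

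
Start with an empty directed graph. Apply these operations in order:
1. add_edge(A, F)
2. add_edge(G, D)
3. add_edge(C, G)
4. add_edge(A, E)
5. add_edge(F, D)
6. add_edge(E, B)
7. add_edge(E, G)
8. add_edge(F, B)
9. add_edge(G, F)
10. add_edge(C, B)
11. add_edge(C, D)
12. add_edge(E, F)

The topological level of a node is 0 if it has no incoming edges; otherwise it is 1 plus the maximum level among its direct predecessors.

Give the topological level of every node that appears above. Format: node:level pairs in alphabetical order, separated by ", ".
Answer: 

Op 1: add_edge(A, F). Edges now: 1
Op 2: add_edge(G, D). Edges now: 2
Op 3: add_edge(C, G). Edges now: 3
Op 4: add_edge(A, E). Edges now: 4
Op 5: add_edge(F, D). Edges now: 5
Op 6: add_edge(E, B). Edges now: 6
Op 7: add_edge(E, G). Edges now: 7
Op 8: add_edge(F, B). Edges now: 8
Op 9: add_edge(G, F). Edges now: 9
Op 10: add_edge(C, B). Edges now: 10
Op 11: add_edge(C, D). Edges now: 11
Op 12: add_edge(E, F). Edges now: 12
Compute levels (Kahn BFS):
  sources (in-degree 0): A, C
  process A: level=0
    A->E: in-degree(E)=0, level(E)=1, enqueue
    A->F: in-degree(F)=2, level(F)>=1
  process C: level=0
    C->B: in-degree(B)=2, level(B)>=1
    C->D: in-degree(D)=2, level(D)>=1
    C->G: in-degree(G)=1, level(G)>=1
  process E: level=1
    E->B: in-degree(B)=1, level(B)>=2
    E->F: in-degree(F)=1, level(F)>=2
    E->G: in-degree(G)=0, level(G)=2, enqueue
  process G: level=2
    G->D: in-degree(D)=1, level(D)>=3
    G->F: in-degree(F)=0, level(F)=3, enqueue
  process F: level=3
    F->B: in-degree(B)=0, level(B)=4, enqueue
    F->D: in-degree(D)=0, level(D)=4, enqueue
  process B: level=4
  process D: level=4
All levels: A:0, B:4, C:0, D:4, E:1, F:3, G:2

Answer: A:0, B:4, C:0, D:4, E:1, F:3, G:2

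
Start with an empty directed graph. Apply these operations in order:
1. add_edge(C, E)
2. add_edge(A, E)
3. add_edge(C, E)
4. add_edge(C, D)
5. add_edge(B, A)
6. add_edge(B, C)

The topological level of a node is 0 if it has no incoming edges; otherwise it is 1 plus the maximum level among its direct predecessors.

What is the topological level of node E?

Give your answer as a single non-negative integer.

Op 1: add_edge(C, E). Edges now: 1
Op 2: add_edge(A, E). Edges now: 2
Op 3: add_edge(C, E) (duplicate, no change). Edges now: 2
Op 4: add_edge(C, D). Edges now: 3
Op 5: add_edge(B, A). Edges now: 4
Op 6: add_edge(B, C). Edges now: 5
Compute levels (Kahn BFS):
  sources (in-degree 0): B
  process B: level=0
    B->A: in-degree(A)=0, level(A)=1, enqueue
    B->C: in-degree(C)=0, level(C)=1, enqueue
  process A: level=1
    A->E: in-degree(E)=1, level(E)>=2
  process C: level=1
    C->D: in-degree(D)=0, level(D)=2, enqueue
    C->E: in-degree(E)=0, level(E)=2, enqueue
  process D: level=2
  process E: level=2
All levels: A:1, B:0, C:1, D:2, E:2
level(E) = 2

Answer: 2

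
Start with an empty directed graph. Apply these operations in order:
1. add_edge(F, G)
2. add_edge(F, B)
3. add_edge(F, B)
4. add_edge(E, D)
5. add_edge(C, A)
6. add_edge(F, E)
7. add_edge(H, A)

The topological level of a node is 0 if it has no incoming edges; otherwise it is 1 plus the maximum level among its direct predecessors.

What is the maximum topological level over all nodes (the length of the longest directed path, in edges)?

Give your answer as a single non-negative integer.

Op 1: add_edge(F, G). Edges now: 1
Op 2: add_edge(F, B). Edges now: 2
Op 3: add_edge(F, B) (duplicate, no change). Edges now: 2
Op 4: add_edge(E, D). Edges now: 3
Op 5: add_edge(C, A). Edges now: 4
Op 6: add_edge(F, E). Edges now: 5
Op 7: add_edge(H, A). Edges now: 6
Compute levels (Kahn BFS):
  sources (in-degree 0): C, F, H
  process C: level=0
    C->A: in-degree(A)=1, level(A)>=1
  process F: level=0
    F->B: in-degree(B)=0, level(B)=1, enqueue
    F->E: in-degree(E)=0, level(E)=1, enqueue
    F->G: in-degree(G)=0, level(G)=1, enqueue
  process H: level=0
    H->A: in-degree(A)=0, level(A)=1, enqueue
  process B: level=1
  process E: level=1
    E->D: in-degree(D)=0, level(D)=2, enqueue
  process G: level=1
  process A: level=1
  process D: level=2
All levels: A:1, B:1, C:0, D:2, E:1, F:0, G:1, H:0
max level = 2

Answer: 2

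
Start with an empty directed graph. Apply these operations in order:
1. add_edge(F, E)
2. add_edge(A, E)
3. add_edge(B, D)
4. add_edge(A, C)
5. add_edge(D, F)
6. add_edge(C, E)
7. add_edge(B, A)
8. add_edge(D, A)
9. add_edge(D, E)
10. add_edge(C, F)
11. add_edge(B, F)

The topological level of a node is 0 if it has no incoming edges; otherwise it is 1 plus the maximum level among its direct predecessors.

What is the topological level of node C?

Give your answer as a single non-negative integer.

Op 1: add_edge(F, E). Edges now: 1
Op 2: add_edge(A, E). Edges now: 2
Op 3: add_edge(B, D). Edges now: 3
Op 4: add_edge(A, C). Edges now: 4
Op 5: add_edge(D, F). Edges now: 5
Op 6: add_edge(C, E). Edges now: 6
Op 7: add_edge(B, A). Edges now: 7
Op 8: add_edge(D, A). Edges now: 8
Op 9: add_edge(D, E). Edges now: 9
Op 10: add_edge(C, F). Edges now: 10
Op 11: add_edge(B, F). Edges now: 11
Compute levels (Kahn BFS):
  sources (in-degree 0): B
  process B: level=0
    B->A: in-degree(A)=1, level(A)>=1
    B->D: in-degree(D)=0, level(D)=1, enqueue
    B->F: in-degree(F)=2, level(F)>=1
  process D: level=1
    D->A: in-degree(A)=0, level(A)=2, enqueue
    D->E: in-degree(E)=3, level(E)>=2
    D->F: in-degree(F)=1, level(F)>=2
  process A: level=2
    A->C: in-degree(C)=0, level(C)=3, enqueue
    A->E: in-degree(E)=2, level(E)>=3
  process C: level=3
    C->E: in-degree(E)=1, level(E)>=4
    C->F: in-degree(F)=0, level(F)=4, enqueue
  process F: level=4
    F->E: in-degree(E)=0, level(E)=5, enqueue
  process E: level=5
All levels: A:2, B:0, C:3, D:1, E:5, F:4
level(C) = 3

Answer: 3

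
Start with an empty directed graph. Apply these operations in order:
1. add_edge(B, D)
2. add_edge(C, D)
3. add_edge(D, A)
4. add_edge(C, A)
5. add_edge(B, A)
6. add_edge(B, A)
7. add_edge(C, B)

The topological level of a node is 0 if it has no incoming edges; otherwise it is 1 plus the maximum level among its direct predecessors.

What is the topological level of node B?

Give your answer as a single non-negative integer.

Op 1: add_edge(B, D). Edges now: 1
Op 2: add_edge(C, D). Edges now: 2
Op 3: add_edge(D, A). Edges now: 3
Op 4: add_edge(C, A). Edges now: 4
Op 5: add_edge(B, A). Edges now: 5
Op 6: add_edge(B, A) (duplicate, no change). Edges now: 5
Op 7: add_edge(C, B). Edges now: 6
Compute levels (Kahn BFS):
  sources (in-degree 0): C
  process C: level=0
    C->A: in-degree(A)=2, level(A)>=1
    C->B: in-degree(B)=0, level(B)=1, enqueue
    C->D: in-degree(D)=1, level(D)>=1
  process B: level=1
    B->A: in-degree(A)=1, level(A)>=2
    B->D: in-degree(D)=0, level(D)=2, enqueue
  process D: level=2
    D->A: in-degree(A)=0, level(A)=3, enqueue
  process A: level=3
All levels: A:3, B:1, C:0, D:2
level(B) = 1

Answer: 1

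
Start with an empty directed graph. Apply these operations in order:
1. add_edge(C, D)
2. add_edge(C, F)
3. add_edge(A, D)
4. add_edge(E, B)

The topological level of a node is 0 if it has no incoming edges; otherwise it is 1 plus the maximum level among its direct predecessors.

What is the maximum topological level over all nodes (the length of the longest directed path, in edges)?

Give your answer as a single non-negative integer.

Answer: 1

Derivation:
Op 1: add_edge(C, D). Edges now: 1
Op 2: add_edge(C, F). Edges now: 2
Op 3: add_edge(A, D). Edges now: 3
Op 4: add_edge(E, B). Edges now: 4
Compute levels (Kahn BFS):
  sources (in-degree 0): A, C, E
  process A: level=0
    A->D: in-degree(D)=1, level(D)>=1
  process C: level=0
    C->D: in-degree(D)=0, level(D)=1, enqueue
    C->F: in-degree(F)=0, level(F)=1, enqueue
  process E: level=0
    E->B: in-degree(B)=0, level(B)=1, enqueue
  process D: level=1
  process F: level=1
  process B: level=1
All levels: A:0, B:1, C:0, D:1, E:0, F:1
max level = 1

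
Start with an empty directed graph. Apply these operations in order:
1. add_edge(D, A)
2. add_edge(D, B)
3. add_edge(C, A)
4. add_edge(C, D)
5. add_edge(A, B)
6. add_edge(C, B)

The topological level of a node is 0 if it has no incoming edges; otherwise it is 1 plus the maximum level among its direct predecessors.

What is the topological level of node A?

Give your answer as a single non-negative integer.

Answer: 2

Derivation:
Op 1: add_edge(D, A). Edges now: 1
Op 2: add_edge(D, B). Edges now: 2
Op 3: add_edge(C, A). Edges now: 3
Op 4: add_edge(C, D). Edges now: 4
Op 5: add_edge(A, B). Edges now: 5
Op 6: add_edge(C, B). Edges now: 6
Compute levels (Kahn BFS):
  sources (in-degree 0): C
  process C: level=0
    C->A: in-degree(A)=1, level(A)>=1
    C->B: in-degree(B)=2, level(B)>=1
    C->D: in-degree(D)=0, level(D)=1, enqueue
  process D: level=1
    D->A: in-degree(A)=0, level(A)=2, enqueue
    D->B: in-degree(B)=1, level(B)>=2
  process A: level=2
    A->B: in-degree(B)=0, level(B)=3, enqueue
  process B: level=3
All levels: A:2, B:3, C:0, D:1
level(A) = 2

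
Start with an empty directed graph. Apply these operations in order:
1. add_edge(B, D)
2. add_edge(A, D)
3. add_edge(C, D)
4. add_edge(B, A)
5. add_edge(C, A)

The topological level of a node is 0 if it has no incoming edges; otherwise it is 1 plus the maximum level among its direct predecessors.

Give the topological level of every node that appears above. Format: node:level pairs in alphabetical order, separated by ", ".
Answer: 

Op 1: add_edge(B, D). Edges now: 1
Op 2: add_edge(A, D). Edges now: 2
Op 3: add_edge(C, D). Edges now: 3
Op 4: add_edge(B, A). Edges now: 4
Op 5: add_edge(C, A). Edges now: 5
Compute levels (Kahn BFS):
  sources (in-degree 0): B, C
  process B: level=0
    B->A: in-degree(A)=1, level(A)>=1
    B->D: in-degree(D)=2, level(D)>=1
  process C: level=0
    C->A: in-degree(A)=0, level(A)=1, enqueue
    C->D: in-degree(D)=1, level(D)>=1
  process A: level=1
    A->D: in-degree(D)=0, level(D)=2, enqueue
  process D: level=2
All levels: A:1, B:0, C:0, D:2

Answer: A:1, B:0, C:0, D:2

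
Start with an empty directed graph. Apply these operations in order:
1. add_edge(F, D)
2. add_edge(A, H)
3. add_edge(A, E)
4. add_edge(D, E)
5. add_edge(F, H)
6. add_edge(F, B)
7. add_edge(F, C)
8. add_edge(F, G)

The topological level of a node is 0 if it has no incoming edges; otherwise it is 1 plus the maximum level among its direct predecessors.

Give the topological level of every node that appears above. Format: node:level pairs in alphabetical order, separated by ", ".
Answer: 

Op 1: add_edge(F, D). Edges now: 1
Op 2: add_edge(A, H). Edges now: 2
Op 3: add_edge(A, E). Edges now: 3
Op 4: add_edge(D, E). Edges now: 4
Op 5: add_edge(F, H). Edges now: 5
Op 6: add_edge(F, B). Edges now: 6
Op 7: add_edge(F, C). Edges now: 7
Op 8: add_edge(F, G). Edges now: 8
Compute levels (Kahn BFS):
  sources (in-degree 0): A, F
  process A: level=0
    A->E: in-degree(E)=1, level(E)>=1
    A->H: in-degree(H)=1, level(H)>=1
  process F: level=0
    F->B: in-degree(B)=0, level(B)=1, enqueue
    F->C: in-degree(C)=0, level(C)=1, enqueue
    F->D: in-degree(D)=0, level(D)=1, enqueue
    F->G: in-degree(G)=0, level(G)=1, enqueue
    F->H: in-degree(H)=0, level(H)=1, enqueue
  process B: level=1
  process C: level=1
  process D: level=1
    D->E: in-degree(E)=0, level(E)=2, enqueue
  process G: level=1
  process H: level=1
  process E: level=2
All levels: A:0, B:1, C:1, D:1, E:2, F:0, G:1, H:1

Answer: A:0, B:1, C:1, D:1, E:2, F:0, G:1, H:1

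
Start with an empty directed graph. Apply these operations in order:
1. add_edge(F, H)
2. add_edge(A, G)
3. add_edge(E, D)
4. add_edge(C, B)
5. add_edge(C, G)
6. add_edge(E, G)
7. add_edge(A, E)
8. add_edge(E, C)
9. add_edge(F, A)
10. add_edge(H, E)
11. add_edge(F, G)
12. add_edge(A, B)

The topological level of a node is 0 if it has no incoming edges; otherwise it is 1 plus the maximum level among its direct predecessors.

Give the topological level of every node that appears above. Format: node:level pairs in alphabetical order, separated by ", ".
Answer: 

Op 1: add_edge(F, H). Edges now: 1
Op 2: add_edge(A, G). Edges now: 2
Op 3: add_edge(E, D). Edges now: 3
Op 4: add_edge(C, B). Edges now: 4
Op 5: add_edge(C, G). Edges now: 5
Op 6: add_edge(E, G). Edges now: 6
Op 7: add_edge(A, E). Edges now: 7
Op 8: add_edge(E, C). Edges now: 8
Op 9: add_edge(F, A). Edges now: 9
Op 10: add_edge(H, E). Edges now: 10
Op 11: add_edge(F, G). Edges now: 11
Op 12: add_edge(A, B). Edges now: 12
Compute levels (Kahn BFS):
  sources (in-degree 0): F
  process F: level=0
    F->A: in-degree(A)=0, level(A)=1, enqueue
    F->G: in-degree(G)=3, level(G)>=1
    F->H: in-degree(H)=0, level(H)=1, enqueue
  process A: level=1
    A->B: in-degree(B)=1, level(B)>=2
    A->E: in-degree(E)=1, level(E)>=2
    A->G: in-degree(G)=2, level(G)>=2
  process H: level=1
    H->E: in-degree(E)=0, level(E)=2, enqueue
  process E: level=2
    E->C: in-degree(C)=0, level(C)=3, enqueue
    E->D: in-degree(D)=0, level(D)=3, enqueue
    E->G: in-degree(G)=1, level(G)>=3
  process C: level=3
    C->B: in-degree(B)=0, level(B)=4, enqueue
    C->G: in-degree(G)=0, level(G)=4, enqueue
  process D: level=3
  process B: level=4
  process G: level=4
All levels: A:1, B:4, C:3, D:3, E:2, F:0, G:4, H:1

Answer: A:1, B:4, C:3, D:3, E:2, F:0, G:4, H:1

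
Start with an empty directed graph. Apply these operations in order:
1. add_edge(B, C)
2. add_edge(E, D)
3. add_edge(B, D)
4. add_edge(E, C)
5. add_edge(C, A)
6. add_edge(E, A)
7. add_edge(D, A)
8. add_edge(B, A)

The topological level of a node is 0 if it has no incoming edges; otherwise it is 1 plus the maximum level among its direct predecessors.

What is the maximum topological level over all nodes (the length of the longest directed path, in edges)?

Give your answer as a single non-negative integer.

Answer: 2

Derivation:
Op 1: add_edge(B, C). Edges now: 1
Op 2: add_edge(E, D). Edges now: 2
Op 3: add_edge(B, D). Edges now: 3
Op 4: add_edge(E, C). Edges now: 4
Op 5: add_edge(C, A). Edges now: 5
Op 6: add_edge(E, A). Edges now: 6
Op 7: add_edge(D, A). Edges now: 7
Op 8: add_edge(B, A). Edges now: 8
Compute levels (Kahn BFS):
  sources (in-degree 0): B, E
  process B: level=0
    B->A: in-degree(A)=3, level(A)>=1
    B->C: in-degree(C)=1, level(C)>=1
    B->D: in-degree(D)=1, level(D)>=1
  process E: level=0
    E->A: in-degree(A)=2, level(A)>=1
    E->C: in-degree(C)=0, level(C)=1, enqueue
    E->D: in-degree(D)=0, level(D)=1, enqueue
  process C: level=1
    C->A: in-degree(A)=1, level(A)>=2
  process D: level=1
    D->A: in-degree(A)=0, level(A)=2, enqueue
  process A: level=2
All levels: A:2, B:0, C:1, D:1, E:0
max level = 2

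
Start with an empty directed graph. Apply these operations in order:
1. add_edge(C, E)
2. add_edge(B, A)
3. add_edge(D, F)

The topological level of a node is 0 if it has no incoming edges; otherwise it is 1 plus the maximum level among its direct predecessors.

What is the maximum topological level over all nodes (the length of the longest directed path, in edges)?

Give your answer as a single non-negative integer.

Answer: 1

Derivation:
Op 1: add_edge(C, E). Edges now: 1
Op 2: add_edge(B, A). Edges now: 2
Op 3: add_edge(D, F). Edges now: 3
Compute levels (Kahn BFS):
  sources (in-degree 0): B, C, D
  process B: level=0
    B->A: in-degree(A)=0, level(A)=1, enqueue
  process C: level=0
    C->E: in-degree(E)=0, level(E)=1, enqueue
  process D: level=0
    D->F: in-degree(F)=0, level(F)=1, enqueue
  process A: level=1
  process E: level=1
  process F: level=1
All levels: A:1, B:0, C:0, D:0, E:1, F:1
max level = 1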